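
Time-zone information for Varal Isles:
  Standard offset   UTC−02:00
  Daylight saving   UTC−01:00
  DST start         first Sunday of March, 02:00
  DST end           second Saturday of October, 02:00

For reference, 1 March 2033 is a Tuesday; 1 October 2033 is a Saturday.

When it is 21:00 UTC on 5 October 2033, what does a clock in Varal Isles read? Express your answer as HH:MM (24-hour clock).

20:00

1 March 2033 is a Tuesday, so the first Sunday is March 6.
1 October 2033 is a Saturday, so the first Saturday is October 1 and the second is October 8.
At the standard offset (UTC−02:00), 21:00 UTC − 2h = 19:00 Varal Isles standard time.
The standard-time date in Varal Isles, 5 October 2033, falls between 6 March and 8 October, so daylight saving is in effect and Varal Isles is at UTC−01:00.
21:00 UTC − 1h = 20:00 local.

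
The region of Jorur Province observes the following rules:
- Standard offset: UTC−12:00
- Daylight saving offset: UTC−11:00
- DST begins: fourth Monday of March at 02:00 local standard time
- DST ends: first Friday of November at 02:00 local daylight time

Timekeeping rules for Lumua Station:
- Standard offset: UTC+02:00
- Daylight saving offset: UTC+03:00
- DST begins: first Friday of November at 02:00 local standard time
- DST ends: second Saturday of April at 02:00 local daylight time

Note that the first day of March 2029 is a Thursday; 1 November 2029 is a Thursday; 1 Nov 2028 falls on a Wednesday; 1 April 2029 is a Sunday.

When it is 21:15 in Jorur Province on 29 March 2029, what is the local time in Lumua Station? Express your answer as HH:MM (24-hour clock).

1 March 2029 is a Thursday, so the first Monday is March 5 and the fourth is March 26.
1 November 2029 is a Thursday, so the first Friday is November 2.
29 March 2029 lies within the daylight-saving period (26 March – 2 November), so Jorur Province is on daylight time, UTC−11:00.
21:15 Jorur Province + 11h = 08:15 UTC (rolling into the next day, 30 March 2029).
1 November 2028 is a Wednesday, so the first Friday is November 3.
1 April 2029 is a Sunday, so the first Saturday is April 7 and the second is April 14.
At the standard offset (UTC+02:00), 08:15 UTC + 2h = 10:15 Lumua Station standard time.
The standard-time date in Lumua Station, 30 March 2029, lies within the daylight-saving period (3 November 2028 – 14 April 2029), so Lumua Station is on daylight time, UTC+03:00.
08:15 UTC + 3h = 11:15 Lumua Station.

11:15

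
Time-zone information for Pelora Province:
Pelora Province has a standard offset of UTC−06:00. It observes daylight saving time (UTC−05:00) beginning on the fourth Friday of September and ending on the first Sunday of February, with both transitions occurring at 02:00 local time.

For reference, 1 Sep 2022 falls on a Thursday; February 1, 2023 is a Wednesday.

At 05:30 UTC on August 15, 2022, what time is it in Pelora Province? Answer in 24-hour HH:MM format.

23:30

1 September 2022 is a Thursday, so the first Friday is September 2 and the fourth is September 23.
1 February 2023 is a Wednesday, so the first Sunday is February 5.
At the standard offset (UTC−06:00), 05:30 UTC − 6h = 23:30 Pelora Province standard time (rolling into the previous day, 14 August 2022).
Daylight saving runs 23 September 2022 – 5 February 2023; the standard-time date in Pelora Province, August 14, 2022, is outside that window, so Pelora Province is on standard time at UTC−06:00.
05:30 UTC − 6h = 23:30 local (rolling into the previous day, 14 August 2022).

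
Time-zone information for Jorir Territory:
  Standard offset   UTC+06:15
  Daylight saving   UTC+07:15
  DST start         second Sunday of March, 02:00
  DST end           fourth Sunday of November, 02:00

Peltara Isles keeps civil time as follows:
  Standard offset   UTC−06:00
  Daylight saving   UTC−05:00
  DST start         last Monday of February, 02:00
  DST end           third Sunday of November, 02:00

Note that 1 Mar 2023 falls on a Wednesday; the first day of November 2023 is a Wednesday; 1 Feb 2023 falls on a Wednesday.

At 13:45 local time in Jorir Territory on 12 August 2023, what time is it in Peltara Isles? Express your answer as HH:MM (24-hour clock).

1 March 2023 is a Wednesday, so the first Sunday is March 5 and the second is March 12.
1 November 2023 is a Wednesday, so the first Sunday is November 5 and the fourth is November 26.
12 August 2023 falls between 12 March and 26 November, so daylight saving is in effect and Jorir Territory is at UTC+07:15.
13:45 Jorir Territory − 7h15m = 06:30 UTC.
1 February 2023 is a Wednesday, so Mondays fall on 6, 13, 20, 27; the last is February 27.
1 November 2023 is a Wednesday, so the first Sunday is November 5 and the third is November 19.
At the standard offset (UTC−06:00), 06:30 UTC − 6h = 00:30 Peltara Isles standard time.
The standard-time date in Peltara Isles, 12 August 2023, falls between 27 February and 19 November, so daylight saving is in effect and Peltara Isles is at UTC−05:00.
06:30 UTC − 5h = 01:30 Peltara Isles.

01:30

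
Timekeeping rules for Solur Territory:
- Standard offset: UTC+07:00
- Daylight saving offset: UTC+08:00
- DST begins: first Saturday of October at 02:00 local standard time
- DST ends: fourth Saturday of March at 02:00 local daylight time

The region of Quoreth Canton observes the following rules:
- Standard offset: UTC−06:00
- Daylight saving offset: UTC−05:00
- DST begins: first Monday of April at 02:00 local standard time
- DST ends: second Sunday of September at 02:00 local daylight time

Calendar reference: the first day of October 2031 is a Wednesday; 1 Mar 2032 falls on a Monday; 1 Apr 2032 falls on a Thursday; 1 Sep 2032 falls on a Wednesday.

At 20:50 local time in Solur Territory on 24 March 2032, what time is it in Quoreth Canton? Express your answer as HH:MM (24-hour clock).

06:50

1 October 2031 is a Wednesday, so the first Saturday is October 4.
1 March 2032 is a Monday, so the first Saturday is March 6 and the fourth is March 27.
Daylight saving runs 4 October 2031 – 27 March 2032; 24 March 2032 is inside that window, so Solur Territory is at UTC+08:00.
20:50 Solur Territory − 8h = 12:50 UTC.
1 April 2032 is a Thursday, so the first Monday is April 5.
1 September 2032 is a Wednesday, so the first Sunday is September 5 and the second is September 12.
At the standard offset (UTC−06:00), 12:50 UTC − 6h = 06:50 Quoreth Canton standard time.
Daylight saving runs 5 April – 12 September; the standard-time date in Quoreth Canton, 24 March 2032, is outside that window, so Quoreth Canton is on standard time at UTC−06:00.
12:50 UTC − 6h = 06:50 Quoreth Canton.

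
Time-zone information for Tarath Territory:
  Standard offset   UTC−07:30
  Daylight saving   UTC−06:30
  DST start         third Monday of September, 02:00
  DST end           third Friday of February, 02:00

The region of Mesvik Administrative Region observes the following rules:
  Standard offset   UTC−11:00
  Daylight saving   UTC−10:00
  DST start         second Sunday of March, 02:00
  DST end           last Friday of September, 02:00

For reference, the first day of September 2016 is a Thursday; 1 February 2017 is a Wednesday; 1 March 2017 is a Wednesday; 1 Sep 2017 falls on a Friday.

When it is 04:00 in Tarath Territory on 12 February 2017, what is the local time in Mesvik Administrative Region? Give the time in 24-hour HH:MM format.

1 September 2016 is a Thursday, so the first Monday is September 5 and the third is September 19.
1 February 2017 is a Wednesday, so the first Friday is February 3 and the third is February 17.
Daylight saving runs 19 September 2016 – 17 February 2017; 12 February 2017 is inside that window, so Tarath Territory is at UTC−06:30.
04:00 Tarath Territory + 6h30m = 10:30 UTC.
1 March 2017 is a Wednesday, so the first Sunday is March 5 and the second is March 12.
1 September 2017 is a Friday, so Fridays fall on 1, 8, 15, 22, 29; the last is September 29.
At the standard offset (UTC−11:00), 10:30 UTC − 11h = 23:30 Mesvik Administrative Region standard time (rolling into the previous day, 11 February 2017).
Daylight saving runs 12 March – 29 September; the standard-time date in Mesvik Administrative Region, 11 February 2017, is outside that window, so Mesvik Administrative Region is on standard time at UTC−11:00.
10:30 UTC − 11h = 23:30 Mesvik Administrative Region (rolling into the previous day, 11 February 2017).

23:30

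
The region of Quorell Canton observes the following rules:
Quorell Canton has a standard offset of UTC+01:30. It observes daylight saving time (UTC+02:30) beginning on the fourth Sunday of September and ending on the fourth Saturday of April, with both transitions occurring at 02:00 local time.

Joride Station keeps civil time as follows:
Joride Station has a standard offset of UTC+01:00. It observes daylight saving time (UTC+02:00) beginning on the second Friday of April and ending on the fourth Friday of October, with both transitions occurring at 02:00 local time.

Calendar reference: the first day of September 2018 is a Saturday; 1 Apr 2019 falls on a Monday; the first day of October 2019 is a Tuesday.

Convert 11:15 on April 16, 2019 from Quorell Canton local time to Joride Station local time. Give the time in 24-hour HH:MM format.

10:45

1 September 2018 is a Saturday, so the first Sunday is September 2 and the fourth is September 23.
1 April 2019 is a Monday, so the first Saturday is April 6 and the fourth is April 27.
Daylight saving runs 23 September 2018 – 27 April 2019; April 16, 2019 is inside that window, so Quorell Canton is at UTC+02:30.
11:15 Quorell Canton − 2h30m = 08:45 UTC.
1 April 2019 is a Monday, so the first Friday is April 5 and the second is April 12.
1 October 2019 is a Tuesday, so the first Friday is October 4 and the fourth is October 25.
At the standard offset (UTC+01:00), 08:45 UTC + 1h = 09:45 Joride Station standard time.
The standard-time date in Joride Station, April 16, 2019, lies within the daylight-saving period (12 April – 25 October), so Joride Station is on daylight time, UTC+02:00.
08:45 UTC + 2h = 10:45 Joride Station.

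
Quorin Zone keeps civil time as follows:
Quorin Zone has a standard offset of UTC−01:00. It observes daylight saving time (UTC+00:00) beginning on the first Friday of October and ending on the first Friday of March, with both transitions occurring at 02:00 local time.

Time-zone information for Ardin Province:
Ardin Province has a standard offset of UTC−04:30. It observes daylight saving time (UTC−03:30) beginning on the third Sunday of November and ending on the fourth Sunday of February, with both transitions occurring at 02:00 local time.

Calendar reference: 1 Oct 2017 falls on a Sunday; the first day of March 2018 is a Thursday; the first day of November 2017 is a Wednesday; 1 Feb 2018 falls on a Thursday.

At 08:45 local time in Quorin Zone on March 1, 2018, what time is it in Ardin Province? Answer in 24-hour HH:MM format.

1 October 2017 is a Sunday, so the first Friday is October 6.
1 March 2018 is a Thursday, so the first Friday is March 2.
March 1, 2018 lies within the daylight-saving period (6 October 2017 – 2 March 2018), so Quorin Zone is on daylight time, UTC+00:00.
08:45 Quorin Zone − 0h = 08:45 UTC.
1 November 2017 is a Wednesday, so the first Sunday is November 5 and the third is November 19.
1 February 2018 is a Thursday, so the first Sunday is February 4 and the fourth is February 25.
At the standard offset (UTC−04:30), 08:45 UTC − 4h30m = 04:15 Ardin Province standard time.
The standard-time date in Ardin Province, March 1, 2018, is outside the daylight-saving period (19 November 2017 – 25 February 2018), so Ardin Province is on standard time, UTC−04:30.
08:45 UTC − 4h30m = 04:15 Ardin Province.

04:15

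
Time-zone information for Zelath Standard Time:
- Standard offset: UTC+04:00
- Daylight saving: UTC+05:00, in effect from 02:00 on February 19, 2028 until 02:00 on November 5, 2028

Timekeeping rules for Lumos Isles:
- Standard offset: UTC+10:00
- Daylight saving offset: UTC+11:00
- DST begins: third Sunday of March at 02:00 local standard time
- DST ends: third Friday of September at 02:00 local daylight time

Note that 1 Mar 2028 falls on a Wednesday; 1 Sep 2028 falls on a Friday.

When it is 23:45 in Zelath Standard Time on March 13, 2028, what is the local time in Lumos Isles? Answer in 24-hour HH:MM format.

04:45

March 13, 2028 falls between 19 February and 5 November, so daylight saving is in effect and Zelath Standard Time is at UTC+05:00.
23:45 Zelath Standard Time − 5h = 18:45 UTC.
1 March 2028 is a Wednesday, so the first Sunday is March 5 and the third is March 19.
1 September 2028 is a Friday, so the first Friday is September 1 and the third is September 15.
At the standard offset (UTC+10:00), 18:45 UTC + 10h = 04:45 Lumos Isles standard time (rolling into the next day, 14 March 2028).
The standard-time date in Lumos Isles, March 14, 2028, is outside the daylight-saving period (19 March – 15 September), so Lumos Isles is on standard time, UTC+10:00.
18:45 UTC + 10h = 04:45 Lumos Isles (rolling into the next day, 14 March 2028).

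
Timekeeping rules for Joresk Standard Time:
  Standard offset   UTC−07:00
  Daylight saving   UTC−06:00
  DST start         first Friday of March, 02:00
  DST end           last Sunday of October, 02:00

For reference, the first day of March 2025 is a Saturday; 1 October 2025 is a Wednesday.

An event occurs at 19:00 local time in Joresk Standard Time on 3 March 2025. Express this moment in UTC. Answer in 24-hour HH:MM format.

1 March 2025 is a Saturday, so the first Friday is March 7.
1 October 2025 is a Wednesday, so Sundays fall on 5, 12, 19, 26; the last is October 26.
3 March 2025 does not fall between 7 March and 26 October, so daylight saving is not in effect and Joresk Standard Time is at UTC−07:00.
19:00 local + 7h = 02:00 UTC (rolling into the next day, 4 March 2025).

02:00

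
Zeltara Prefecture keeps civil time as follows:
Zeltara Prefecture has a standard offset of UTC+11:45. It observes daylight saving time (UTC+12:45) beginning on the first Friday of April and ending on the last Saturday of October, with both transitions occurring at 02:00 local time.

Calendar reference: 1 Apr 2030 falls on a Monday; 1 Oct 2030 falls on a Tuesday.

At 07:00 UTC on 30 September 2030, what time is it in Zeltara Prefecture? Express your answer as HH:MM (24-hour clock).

19:45

1 April 2030 is a Monday, so the first Friday is April 5.
1 October 2030 is a Tuesday, so Saturdays fall on 5, 12, 19, 26; the last is October 26.
At the standard offset (UTC+11:45), 07:00 UTC + 11h45m = 18:45 Zeltara Prefecture standard time.
Daylight saving runs 5 April – 26 October; the standard-time date in Zeltara Prefecture, 30 September 2030, is inside that window, so Zeltara Prefecture is at UTC+12:45.
07:00 UTC + 12h45m = 19:45 local.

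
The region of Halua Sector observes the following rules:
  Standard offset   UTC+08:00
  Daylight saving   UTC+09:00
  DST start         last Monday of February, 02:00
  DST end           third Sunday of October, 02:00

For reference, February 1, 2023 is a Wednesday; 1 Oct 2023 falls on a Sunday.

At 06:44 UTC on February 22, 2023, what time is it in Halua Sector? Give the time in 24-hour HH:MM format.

1 February 2023 is a Wednesday, so Mondays fall on 6, 13, 20, 27; the last is February 27.
1 October 2023 is a Sunday, so the first Sunday is October 1 and the third is October 15.
At the standard offset (UTC+08:00), 06:44 UTC + 8h = 14:44 Halua Sector standard time.
The standard-time date in Halua Sector, February 22, 2023, is outside the daylight-saving period (27 February – 15 October), so Halua Sector is on standard time, UTC+08:00.
06:44 UTC + 8h = 14:44 local.

14:44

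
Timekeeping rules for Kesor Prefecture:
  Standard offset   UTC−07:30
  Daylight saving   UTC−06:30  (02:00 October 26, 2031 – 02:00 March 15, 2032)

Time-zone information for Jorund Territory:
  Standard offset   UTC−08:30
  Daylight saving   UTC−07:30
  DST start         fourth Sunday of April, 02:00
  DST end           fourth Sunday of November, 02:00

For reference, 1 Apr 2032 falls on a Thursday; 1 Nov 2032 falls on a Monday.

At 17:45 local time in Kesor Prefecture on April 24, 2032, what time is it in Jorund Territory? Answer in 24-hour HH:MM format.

16:45

April 24, 2032 is outside the daylight-saving period (26 October 2031 – 15 March 2032), so Kesor Prefecture is on standard time, UTC−07:30.
17:45 Kesor Prefecture + 7h30m = 01:15 UTC (rolling into the next day, 25 April 2032).
1 April 2032 is a Thursday, so the first Sunday is April 4 and the fourth is April 25.
1 November 2032 is a Monday, so the first Sunday is November 7 and the fourth is November 28.
At the standard offset (UTC−08:30), 01:15 UTC − 8h30m = 16:45 Jorund Territory standard time (rolling into the previous day, 24 April 2032).
Daylight saving runs 25 April – 28 November; the standard-time date in Jorund Territory, April 24, 2032, is outside that window, so Jorund Territory is on standard time at UTC−08:30.
01:15 UTC − 8h30m = 16:45 Jorund Territory (rolling into the previous day, 24 April 2032).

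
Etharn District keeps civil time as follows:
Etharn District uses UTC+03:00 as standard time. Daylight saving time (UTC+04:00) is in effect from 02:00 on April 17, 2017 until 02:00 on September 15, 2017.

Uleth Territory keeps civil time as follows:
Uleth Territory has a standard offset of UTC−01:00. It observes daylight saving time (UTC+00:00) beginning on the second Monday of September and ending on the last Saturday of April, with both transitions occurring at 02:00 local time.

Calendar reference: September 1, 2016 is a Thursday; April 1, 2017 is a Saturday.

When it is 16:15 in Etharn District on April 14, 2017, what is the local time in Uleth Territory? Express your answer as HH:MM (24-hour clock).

April 14, 2017 does not fall between 17 April and 15 September, so daylight saving is not in effect and Etharn District is at UTC+03:00.
16:15 Etharn District − 3h = 13:15 UTC.
1 September 2016 is a Thursday, so the first Monday is September 5 and the second is September 12.
1 April 2017 is a Saturday, so Saturdays fall on 1, 8, 15, 22, 29; the last is April 29.
At the standard offset (UTC−01:00), 13:15 UTC − 1h = 12:15 Uleth Territory standard time.
Daylight saving runs 12 September 2016 – 29 April 2017; the standard-time date in Uleth Territory, April 14, 2017, is inside that window, so Uleth Territory is at UTC+00:00.
13:15 UTC + 0h = 13:15 Uleth Territory.

13:15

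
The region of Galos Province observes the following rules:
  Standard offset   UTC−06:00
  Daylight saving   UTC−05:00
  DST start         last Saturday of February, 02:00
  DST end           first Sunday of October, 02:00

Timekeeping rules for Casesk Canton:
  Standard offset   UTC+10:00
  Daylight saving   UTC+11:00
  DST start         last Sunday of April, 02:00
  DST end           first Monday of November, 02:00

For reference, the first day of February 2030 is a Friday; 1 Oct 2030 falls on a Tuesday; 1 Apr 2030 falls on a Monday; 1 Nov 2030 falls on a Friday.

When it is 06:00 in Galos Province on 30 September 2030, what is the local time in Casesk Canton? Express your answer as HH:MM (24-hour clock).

1 February 2030 is a Friday, so Saturdays fall on 2, 9, 16, 23; the last is February 23.
1 October 2030 is a Tuesday, so the first Sunday is October 6.
30 September 2030 falls between 23 February and 6 October, so daylight saving is in effect and Galos Province is at UTC−05:00.
06:00 Galos Province + 5h = 11:00 UTC.
1 April 2030 is a Monday, so Sundays fall on 7, 14, 21, 28; the last is April 28.
1 November 2030 is a Friday, so the first Monday is November 4.
At the standard offset (UTC+10:00), 11:00 UTC + 10h = 21:00 Casesk Canton standard time.
Daylight saving runs 28 April – 4 November; the standard-time date in Casesk Canton, 30 September 2030, is inside that window, so Casesk Canton is at UTC+11:00.
11:00 UTC + 11h = 22:00 Casesk Canton.

22:00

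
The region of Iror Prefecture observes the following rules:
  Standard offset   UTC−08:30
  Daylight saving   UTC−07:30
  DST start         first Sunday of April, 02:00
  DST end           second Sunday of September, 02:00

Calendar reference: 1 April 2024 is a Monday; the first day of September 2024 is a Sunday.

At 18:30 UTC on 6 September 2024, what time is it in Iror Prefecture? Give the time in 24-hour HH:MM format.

11:00

1 April 2024 is a Monday, so the first Sunday is April 7.
1 September 2024 is a Sunday, so the first Sunday is September 1 and the second is September 8.
At the standard offset (UTC−08:30), 18:30 UTC − 8h30m = 10:00 Iror Prefecture standard time.
Daylight saving runs 7 April – 8 September; the standard-time date in Iror Prefecture, 6 September 2024, is inside that window, so Iror Prefecture is at UTC−07:30.
18:30 UTC − 7h30m = 11:00 local.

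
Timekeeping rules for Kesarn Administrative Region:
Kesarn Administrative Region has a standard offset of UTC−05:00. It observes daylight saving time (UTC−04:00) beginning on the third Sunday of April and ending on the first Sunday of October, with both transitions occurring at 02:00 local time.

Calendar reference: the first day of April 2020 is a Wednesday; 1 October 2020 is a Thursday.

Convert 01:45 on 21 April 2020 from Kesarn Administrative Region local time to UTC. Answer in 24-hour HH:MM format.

1 April 2020 is a Wednesday, so the first Sunday is April 5 and the third is April 19.
1 October 2020 is a Thursday, so the first Sunday is October 4.
Daylight saving runs 19 April – 4 October; 21 April 2020 is inside that window, so Kesarn Administrative Region is at UTC−04:00.
01:45 local + 4h = 05:45 UTC.

05:45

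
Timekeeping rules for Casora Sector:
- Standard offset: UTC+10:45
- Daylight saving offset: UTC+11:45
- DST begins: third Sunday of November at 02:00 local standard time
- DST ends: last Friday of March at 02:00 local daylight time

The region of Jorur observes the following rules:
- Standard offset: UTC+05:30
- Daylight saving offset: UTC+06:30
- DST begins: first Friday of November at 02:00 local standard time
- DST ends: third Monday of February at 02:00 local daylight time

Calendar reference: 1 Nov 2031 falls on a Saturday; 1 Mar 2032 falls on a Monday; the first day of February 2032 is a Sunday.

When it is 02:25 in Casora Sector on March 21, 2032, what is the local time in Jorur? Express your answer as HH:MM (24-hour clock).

1 November 2031 is a Saturday, so the first Sunday is November 2 and the third is November 16.
1 March 2032 is a Monday, so Fridays fall on 5, 12, 19, 26; the last is March 26.
March 21, 2032 falls between 16 November 2031 and 26 March 2032, so daylight saving is in effect and Casora Sector is at UTC+11:45.
02:25 Casora Sector − 11h45m = 14:40 UTC (rolling into the previous day, 20 March 2032).
1 November 2031 is a Saturday, so the first Friday is November 7.
1 February 2032 is a Sunday, so the first Monday is February 2 and the third is February 16.
At the standard offset (UTC+05:30), 14:40 UTC + 5h30m = 20:10 Jorur standard time.
The standard-time date in Jorur, March 20, 2032, is outside the daylight-saving period (7 November 2031 – 16 February 2032), so Jorur is on standard time, UTC+05:30.
14:40 UTC + 5h30m = 20:10 Jorur.

20:10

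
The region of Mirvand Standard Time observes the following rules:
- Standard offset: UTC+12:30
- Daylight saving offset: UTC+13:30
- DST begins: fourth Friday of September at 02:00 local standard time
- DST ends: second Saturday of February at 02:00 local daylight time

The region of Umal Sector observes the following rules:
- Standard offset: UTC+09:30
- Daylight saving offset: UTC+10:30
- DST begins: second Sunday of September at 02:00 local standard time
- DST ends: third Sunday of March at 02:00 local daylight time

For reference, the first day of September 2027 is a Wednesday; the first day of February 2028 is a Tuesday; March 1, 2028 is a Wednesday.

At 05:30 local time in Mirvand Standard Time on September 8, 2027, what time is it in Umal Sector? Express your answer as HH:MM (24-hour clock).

1 September 2027 is a Wednesday, so the first Friday is September 3 and the fourth is September 24.
1 February 2028 is a Tuesday, so the first Saturday is February 5 and the second is February 12.
Daylight saving runs 24 September 2027 – 12 February 2028; September 8, 2027 is outside that window, so Mirvand Standard Time is on standard time at UTC+12:30.
05:30 Mirvand Standard Time − 12h30m = 17:00 UTC (rolling into the previous day, 7 September 2027).
1 September 2027 is a Wednesday, so the first Sunday is September 5 and the second is September 12.
1 March 2028 is a Wednesday, so the first Sunday is March 5 and the third is March 19.
At the standard offset (UTC+09:30), 17:00 UTC + 9h30m = 02:30 Umal Sector standard time (rolling into the next day, 8 September 2027).
Daylight saving runs 12 September 2027 – 19 March 2028; the standard-time date in Umal Sector, September 8, 2027, is outside that window, so Umal Sector is on standard time at UTC+09:30.
17:00 UTC + 9h30m = 02:30 Umal Sector (rolling into the next day, 8 September 2027).

02:30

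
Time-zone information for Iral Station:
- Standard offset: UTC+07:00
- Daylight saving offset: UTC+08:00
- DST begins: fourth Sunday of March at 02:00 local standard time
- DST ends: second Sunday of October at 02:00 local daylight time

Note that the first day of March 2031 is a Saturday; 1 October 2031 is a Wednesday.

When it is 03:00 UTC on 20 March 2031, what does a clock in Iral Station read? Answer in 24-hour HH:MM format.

1 March 2031 is a Saturday, so the first Sunday is March 2 and the fourth is March 23.
1 October 2031 is a Wednesday, so the first Sunday is October 5 and the second is October 12.
At the standard offset (UTC+07:00), 03:00 UTC + 7h = 10:00 Iral Station standard time.
Daylight saving runs 23 March – 12 October; the standard-time date in Iral Station, 20 March 2031, is outside that window, so Iral Station is on standard time at UTC+07:00.
03:00 UTC + 7h = 10:00 local.

10:00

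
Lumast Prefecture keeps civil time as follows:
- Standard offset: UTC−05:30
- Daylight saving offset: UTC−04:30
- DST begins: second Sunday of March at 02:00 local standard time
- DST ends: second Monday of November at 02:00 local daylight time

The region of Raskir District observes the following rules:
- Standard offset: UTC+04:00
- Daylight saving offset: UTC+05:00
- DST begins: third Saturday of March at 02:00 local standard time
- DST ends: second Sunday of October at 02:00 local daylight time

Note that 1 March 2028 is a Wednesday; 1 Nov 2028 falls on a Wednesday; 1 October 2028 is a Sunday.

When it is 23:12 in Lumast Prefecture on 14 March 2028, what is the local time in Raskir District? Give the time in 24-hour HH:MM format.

07:42

1 March 2028 is a Wednesday, so the first Sunday is March 5 and the second is March 12.
1 November 2028 is a Wednesday, so the first Monday is November 6 and the second is November 13.
14 March 2028 falls between 12 March and 13 November, so daylight saving is in effect and Lumast Prefecture is at UTC−04:30.
23:12 Lumast Prefecture + 4h30m = 03:42 UTC (rolling into the next day, 15 March 2028).
1 March 2028 is a Wednesday, so the first Saturday is March 4 and the third is March 18.
1 October 2028 is a Sunday, so the first Sunday is October 1 and the second is October 8.
At the standard offset (UTC+04:00), 03:42 UTC + 4h = 07:42 Raskir District standard time.
The standard-time date in Raskir District, 15 March 2028, does not fall between 18 March and 8 October, so daylight saving is not in effect and Raskir District is at UTC+04:00.
03:42 UTC + 4h = 07:42 Raskir District.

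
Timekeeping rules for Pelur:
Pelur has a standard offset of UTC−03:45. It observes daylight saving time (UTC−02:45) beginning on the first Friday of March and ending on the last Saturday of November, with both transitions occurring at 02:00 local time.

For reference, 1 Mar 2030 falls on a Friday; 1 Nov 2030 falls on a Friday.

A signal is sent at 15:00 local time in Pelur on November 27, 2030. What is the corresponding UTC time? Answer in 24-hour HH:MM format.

17:45

1 March 2030 is a Friday, so the first Friday is March 1.
1 November 2030 is a Friday, so Saturdays fall on 2, 9, 16, 23, 30; the last is November 30.
November 27, 2030 falls between 1 March and 30 November, so daylight saving is in effect and Pelur is at UTC−02:45.
15:00 local + 2h45m = 17:45 UTC.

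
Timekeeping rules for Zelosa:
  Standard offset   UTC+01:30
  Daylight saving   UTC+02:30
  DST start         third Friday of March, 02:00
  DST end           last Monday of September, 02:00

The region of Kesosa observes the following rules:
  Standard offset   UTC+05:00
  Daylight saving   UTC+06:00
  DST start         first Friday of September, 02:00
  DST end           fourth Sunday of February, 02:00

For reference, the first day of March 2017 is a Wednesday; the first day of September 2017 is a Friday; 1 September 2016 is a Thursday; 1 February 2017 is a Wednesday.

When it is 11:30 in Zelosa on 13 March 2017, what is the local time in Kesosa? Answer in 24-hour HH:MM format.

1 March 2017 is a Wednesday, so the first Friday is March 3 and the third is March 17.
1 September 2017 is a Friday, so Mondays fall on 4, 11, 18, 25; the last is September 25.
Daylight saving runs 17 March – 25 September; 13 March 2017 is outside that window, so Zelosa is on standard time at UTC+01:30.
11:30 Zelosa − 1h30m = 10:00 UTC.
1 September 2016 is a Thursday, so the first Friday is September 2.
1 February 2017 is a Wednesday, so the first Sunday is February 5 and the fourth is February 26.
At the standard offset (UTC+05:00), 10:00 UTC + 5h = 15:00 Kesosa standard time.
The standard-time date in Kesosa, 13 March 2017, is outside the daylight-saving period (2 September 2016 – 26 February 2017), so Kesosa is on standard time, UTC+05:00.
10:00 UTC + 5h = 15:00 Kesosa.

15:00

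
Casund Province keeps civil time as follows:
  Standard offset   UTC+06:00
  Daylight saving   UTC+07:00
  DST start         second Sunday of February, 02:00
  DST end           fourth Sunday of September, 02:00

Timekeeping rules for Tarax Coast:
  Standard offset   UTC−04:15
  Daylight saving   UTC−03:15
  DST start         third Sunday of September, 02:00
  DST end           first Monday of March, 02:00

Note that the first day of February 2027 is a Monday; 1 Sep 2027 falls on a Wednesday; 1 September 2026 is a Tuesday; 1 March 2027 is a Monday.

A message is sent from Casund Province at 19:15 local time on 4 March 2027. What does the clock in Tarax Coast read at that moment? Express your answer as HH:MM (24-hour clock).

1 February 2027 is a Monday, so the first Sunday is February 7 and the second is February 14.
1 September 2027 is a Wednesday, so the first Sunday is September 5 and the fourth is September 26.
4 March 2027 falls between 14 February and 26 September, so daylight saving is in effect and Casund Province is at UTC+07:00.
19:15 Casund Province − 7h = 12:15 UTC.
1 September 2026 is a Tuesday, so the first Sunday is September 6 and the third is September 20.
1 March 2027 is a Monday, so the first Monday is March 1.
At the standard offset (UTC−04:15), 12:15 UTC − 4h15m = 08:00 Tarax Coast standard time.
Daylight saving runs 20 September 2026 – 1 March 2027; the standard-time date in Tarax Coast, 4 March 2027, is outside that window, so Tarax Coast is on standard time at UTC−04:15.
12:15 UTC − 4h15m = 08:00 Tarax Coast.

08:00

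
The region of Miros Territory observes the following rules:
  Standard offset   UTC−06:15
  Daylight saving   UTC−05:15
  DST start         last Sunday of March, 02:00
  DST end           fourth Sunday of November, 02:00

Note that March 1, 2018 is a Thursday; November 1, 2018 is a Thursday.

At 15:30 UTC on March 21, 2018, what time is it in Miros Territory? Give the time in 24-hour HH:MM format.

09:15

1 March 2018 is a Thursday, so Sundays fall on 4, 11, 18, 25; the last is March 25.
1 November 2018 is a Thursday, so the first Sunday is November 4 and the fourth is November 25.
At the standard offset (UTC−06:15), 15:30 UTC − 6h15m = 09:15 Miros Territory standard time.
Daylight saving runs 25 March – 25 November; the standard-time date in Miros Territory, March 21, 2018, is outside that window, so Miros Territory is on standard time at UTC−06:15.
15:30 UTC − 6h15m = 09:15 local.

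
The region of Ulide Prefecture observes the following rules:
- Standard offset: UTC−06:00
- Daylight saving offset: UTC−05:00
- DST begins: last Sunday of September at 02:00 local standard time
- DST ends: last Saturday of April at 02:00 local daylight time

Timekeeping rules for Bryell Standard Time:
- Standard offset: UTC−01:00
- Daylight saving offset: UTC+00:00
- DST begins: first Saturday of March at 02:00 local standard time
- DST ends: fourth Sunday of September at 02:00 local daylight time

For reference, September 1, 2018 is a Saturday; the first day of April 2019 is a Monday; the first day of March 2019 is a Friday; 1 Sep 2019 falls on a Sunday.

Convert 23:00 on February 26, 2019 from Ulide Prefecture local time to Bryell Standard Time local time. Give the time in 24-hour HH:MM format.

1 September 2018 is a Saturday, so Sundays fall on 2, 9, 16, 23, 30; the last is September 30.
1 April 2019 is a Monday, so Saturdays fall on 6, 13, 20, 27; the last is April 27.
February 26, 2019 lies within the daylight-saving period (30 September 2018 – 27 April 2019), so Ulide Prefecture is on daylight time, UTC−05:00.
23:00 Ulide Prefecture + 5h = 04:00 UTC (rolling into the next day, 27 February 2019).
1 March 2019 is a Friday, so the first Saturday is March 2.
1 September 2019 is a Sunday, so the first Sunday is September 1 and the fourth is September 22.
At the standard offset (UTC−01:00), 04:00 UTC − 1h = 03:00 Bryell Standard Time standard time.
Daylight saving runs 2 March – 22 September; the standard-time date in Bryell Standard Time, February 27, 2019, is outside that window, so Bryell Standard Time is on standard time at UTC−01:00.
04:00 UTC − 1h = 03:00 Bryell Standard Time.

03:00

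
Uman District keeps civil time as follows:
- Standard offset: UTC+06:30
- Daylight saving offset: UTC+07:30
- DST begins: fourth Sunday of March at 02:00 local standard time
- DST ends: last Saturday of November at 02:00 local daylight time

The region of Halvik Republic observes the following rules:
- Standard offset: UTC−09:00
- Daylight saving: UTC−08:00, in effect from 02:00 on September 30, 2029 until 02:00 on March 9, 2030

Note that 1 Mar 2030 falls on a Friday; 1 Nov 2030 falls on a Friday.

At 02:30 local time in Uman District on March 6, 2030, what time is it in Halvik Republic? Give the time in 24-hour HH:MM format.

12:00

1 March 2030 is a Friday, so the first Sunday is March 3 and the fourth is March 24.
1 November 2030 is a Friday, so Saturdays fall on 2, 9, 16, 23, 30; the last is November 30.
Daylight saving runs 24 March – 30 November; March 6, 2030 is outside that window, so Uman District is on standard time at UTC+06:30.
02:30 Uman District − 6h30m = 20:00 UTC (rolling into the previous day, 5 March 2030).
At the standard offset (UTC−09:00), 20:00 UTC − 9h = 11:00 Halvik Republic standard time.
The standard-time date in Halvik Republic, March 5, 2030, falls between 30 September 2029 and 9 March 2030, so daylight saving is in effect and Halvik Republic is at UTC−08:00.
20:00 UTC − 8h = 12:00 Halvik Republic.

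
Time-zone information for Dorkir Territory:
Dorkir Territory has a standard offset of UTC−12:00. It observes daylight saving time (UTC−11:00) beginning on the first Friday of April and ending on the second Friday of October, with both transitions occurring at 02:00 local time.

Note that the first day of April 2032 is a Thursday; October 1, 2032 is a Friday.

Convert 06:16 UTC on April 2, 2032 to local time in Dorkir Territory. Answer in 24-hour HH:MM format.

18:16

1 April 2032 is a Thursday, so the first Friday is April 2.
1 October 2032 is a Friday, so the first Friday is October 1 and the second is October 8.
At the standard offset (UTC−12:00), 06:16 UTC − 12h = 18:16 Dorkir Territory standard time (rolling into the previous day, 1 April 2032).
The standard-time date in Dorkir Territory, April 1, 2032, does not fall between 2 April and 8 October, so daylight saving is not in effect and Dorkir Territory is at UTC−12:00.
06:16 UTC − 12h = 18:16 local (rolling into the previous day, 1 April 2032).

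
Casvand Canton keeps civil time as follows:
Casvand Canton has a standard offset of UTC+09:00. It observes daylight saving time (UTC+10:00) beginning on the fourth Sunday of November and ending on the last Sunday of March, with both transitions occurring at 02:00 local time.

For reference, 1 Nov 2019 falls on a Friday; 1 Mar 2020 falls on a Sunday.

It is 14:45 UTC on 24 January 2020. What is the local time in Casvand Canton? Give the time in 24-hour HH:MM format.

1 November 2019 is a Friday, so the first Sunday is November 3 and the fourth is November 24.
1 March 2020 is a Sunday, so Sundays fall on 1, 8, 15, 22, 29; the last is March 29.
At the standard offset (UTC+09:00), 14:45 UTC + 9h = 23:45 Casvand Canton standard time.
The standard-time date in Casvand Canton, 24 January 2020, falls between 24 November 2019 and 29 March 2020, so daylight saving is in effect and Casvand Canton is at UTC+10:00.
14:45 UTC + 10h = 00:45 local (rolling into the next day, 25 January 2020).

00:45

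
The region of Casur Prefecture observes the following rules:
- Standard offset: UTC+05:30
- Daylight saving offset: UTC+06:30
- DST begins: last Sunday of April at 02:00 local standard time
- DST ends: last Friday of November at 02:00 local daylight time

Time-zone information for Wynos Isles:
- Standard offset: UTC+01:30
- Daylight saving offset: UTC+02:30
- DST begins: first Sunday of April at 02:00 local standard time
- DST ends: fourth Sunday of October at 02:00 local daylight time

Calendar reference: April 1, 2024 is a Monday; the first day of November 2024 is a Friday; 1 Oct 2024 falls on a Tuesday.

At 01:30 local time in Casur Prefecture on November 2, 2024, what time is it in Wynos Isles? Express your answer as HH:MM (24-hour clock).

20:30

1 April 2024 is a Monday, so Sundays fall on 7, 14, 21, 28; the last is April 28.
1 November 2024 is a Friday, so Fridays fall on 1, 8, 15, 22, 29; the last is November 29.
November 2, 2024 falls between 28 April and 29 November, so daylight saving is in effect and Casur Prefecture is at UTC+06:30.
01:30 Casur Prefecture − 6h30m = 19:00 UTC (rolling into the previous day, 1 November 2024).
1 April 2024 is a Monday, so the first Sunday is April 7.
1 October 2024 is a Tuesday, so the first Sunday is October 6 and the fourth is October 27.
At the standard offset (UTC+01:30), 19:00 UTC + 1h30m = 20:30 Wynos Isles standard time.
The standard-time date in Wynos Isles, November 1, 2024, does not fall between 7 April and 27 October, so daylight saving is not in effect and Wynos Isles is at UTC+01:30.
19:00 UTC + 1h30m = 20:30 Wynos Isles.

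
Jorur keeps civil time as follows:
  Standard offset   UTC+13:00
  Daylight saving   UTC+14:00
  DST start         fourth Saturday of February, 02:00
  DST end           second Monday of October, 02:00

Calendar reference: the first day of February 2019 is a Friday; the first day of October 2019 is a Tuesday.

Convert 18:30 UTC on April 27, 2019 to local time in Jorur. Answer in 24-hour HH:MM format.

08:30

1 February 2019 is a Friday, so the first Saturday is February 2 and the fourth is February 23.
1 October 2019 is a Tuesday, so the first Monday is October 7 and the second is October 14.
At the standard offset (UTC+13:00), 18:30 UTC + 13h = 07:30 Jorur standard time (rolling into the next day, 28 April 2019).
Daylight saving runs 23 February – 14 October; the standard-time date in Jorur, April 28, 2019, is inside that window, so Jorur is at UTC+14:00.
18:30 UTC + 14h = 08:30 local (rolling into the next day, 28 April 2019).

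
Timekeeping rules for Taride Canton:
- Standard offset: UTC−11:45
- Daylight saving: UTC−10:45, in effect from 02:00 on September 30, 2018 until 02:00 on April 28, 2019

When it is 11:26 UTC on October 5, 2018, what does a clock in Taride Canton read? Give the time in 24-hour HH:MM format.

00:41

At the standard offset (UTC−11:45), 11:26 UTC − 11h45m = 23:41 Taride Canton standard time (rolling into the previous day, 4 October 2018).
The standard-time date in Taride Canton, October 4, 2018, falls between 30 September 2018 and 28 April 2019, so daylight saving is in effect and Taride Canton is at UTC−10:45.
11:26 UTC − 10h45m = 00:41 local.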